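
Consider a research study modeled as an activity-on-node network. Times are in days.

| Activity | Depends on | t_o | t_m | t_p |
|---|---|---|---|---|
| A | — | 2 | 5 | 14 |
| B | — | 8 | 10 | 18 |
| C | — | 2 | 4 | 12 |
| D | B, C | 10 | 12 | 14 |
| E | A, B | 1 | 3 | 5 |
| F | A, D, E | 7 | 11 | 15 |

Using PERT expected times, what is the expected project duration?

34 days

te_A = (2 + 4·5 + 14)/6 = 36/6 = 6
te_B = (8 + 4·10 + 18)/6 = 66/6 = 11
te_C = (2 + 4·4 + 12)/6 = 30/6 = 5
te_D = (10 + 4·12 + 14)/6 = 72/6 = 12
te_E = (1 + 4·3 + 5)/6 = 18/6 = 3
te_F = (7 + 4·11 + 15)/6 = 66/6 = 11

Forward pass:
ES_A = 0; EF_A = 6
ES_B = 0; EF_B = 11
ES_C = 0; EF_C = 5
ES_D = max(EF_B=11, EF_C=5) = 11; EF_D = 11+12 = 23
ES_E = max(EF_A=6, EF_B=11) = 11; EF_E = 11+3 = 14
ES_F = max(EF_A=6, EF_D=23, EF_E=14) = 23; EF_F = 23+11 = 34
Expected project duration μ = 34 days. Critical path: B → D → F.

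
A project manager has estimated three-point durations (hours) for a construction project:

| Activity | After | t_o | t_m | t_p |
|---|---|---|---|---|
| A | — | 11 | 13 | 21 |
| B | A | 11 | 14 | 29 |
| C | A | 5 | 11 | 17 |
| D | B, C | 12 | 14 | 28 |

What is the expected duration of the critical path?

te_A = (11 + 4·13 + 21)/6 = 84/6 = 14
te_B = (11 + 4·14 + 29)/6 = 96/6 = 16
te_C = (5 + 4·11 + 17)/6 = 66/6 = 11
te_D = (12 + 4·14 + 28)/6 = 96/6 = 16

Forward pass:
ES_A = 0; EF_A = 14
ES_B = 14; EF_B = 14+16 = 30
ES_C = 14; EF_C = 14+11 = 25
ES_D = max(EF_B=30, EF_C=25) = 30; EF_D = 30+16 = 46
Expected project duration μ = 46 hours. Critical path: A → B → D.

46 hours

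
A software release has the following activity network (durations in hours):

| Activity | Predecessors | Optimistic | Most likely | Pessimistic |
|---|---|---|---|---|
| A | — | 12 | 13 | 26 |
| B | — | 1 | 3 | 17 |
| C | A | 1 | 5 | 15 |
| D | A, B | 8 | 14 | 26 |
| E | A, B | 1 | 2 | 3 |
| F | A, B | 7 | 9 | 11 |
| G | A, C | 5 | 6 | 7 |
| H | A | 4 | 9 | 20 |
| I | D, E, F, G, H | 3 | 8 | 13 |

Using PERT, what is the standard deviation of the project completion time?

4.15 hours

te_A = (12 + 4·13 + 26)/6 = 90/6 = 15; σ²_A = ((26−12)/6)² = 5.444
te_B = (1 + 4·3 + 17)/6 = 30/6 = 5; σ²_B = ((17−1)/6)² = 7.111
te_C = (1 + 4·5 + 15)/6 = 36/6 = 6; σ²_C = ((15−1)/6)² = 5.444
te_D = (8 + 4·14 + 26)/6 = 90/6 = 15; σ²_D = ((26−8)/6)² = 9.000
te_E = (1 + 4·2 + 3)/6 = 12/6 = 2; σ²_E = ((3−1)/6)² = 0.111
te_F = (7 + 4·9 + 11)/6 = 54/6 = 9; σ²_F = ((11−7)/6)² = 0.444
te_G = (5 + 4·6 + 7)/6 = 36/6 = 6; σ²_G = ((7−5)/6)² = 0.111
te_H = (4 + 4·9 + 20)/6 = 60/6 = 10; σ²_H = ((20−4)/6)² = 7.111
te_I = (3 + 4·8 + 13)/6 = 48/6 = 8; σ²_I = ((13−3)/6)² = 2.778

Forward pass:
ES_A = 0; EF_A = 15
ES_B = 0; EF_B = 5
ES_C = 15; EF_C = 15+6 = 21
ES_D = max(EF_A=15, EF_B=5) = 15; EF_D = 15+15 = 30
ES_E = max(EF_A=15, EF_B=5) = 15; EF_E = 15+2 = 17
ES_F = max(EF_A=15, EF_B=5) = 15; EF_F = 15+9 = 24
ES_G = max(EF_A=15, EF_C=21) = 21; EF_G = 21+6 = 27
ES_H = 15; EF_H = 15+10 = 25
ES_I = max(EF_D=30, EF_E=17, EF_F=24, EF_G=27, EF_H=25) = 30; EF_I = 30+8 = 38
Expected project duration μ = 38 hours. Critical path: A → D → I.

Variance along critical path = 5.444 + 9.000 + 2.778 = 17.222
σ = √17.222 = 4.150 hours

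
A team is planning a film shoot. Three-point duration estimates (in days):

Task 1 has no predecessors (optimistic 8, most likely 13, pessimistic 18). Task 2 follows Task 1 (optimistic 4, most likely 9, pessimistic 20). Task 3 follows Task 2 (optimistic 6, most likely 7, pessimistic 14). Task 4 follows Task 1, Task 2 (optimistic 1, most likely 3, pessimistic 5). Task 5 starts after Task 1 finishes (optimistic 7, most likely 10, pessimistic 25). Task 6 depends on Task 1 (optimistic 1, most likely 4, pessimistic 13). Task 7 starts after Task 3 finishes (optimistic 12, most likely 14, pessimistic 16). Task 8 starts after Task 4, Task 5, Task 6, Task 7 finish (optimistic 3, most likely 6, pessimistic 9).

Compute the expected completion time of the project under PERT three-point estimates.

51 days

te_Task 1 = (8 + 4·13 + 18)/6 = 78/6 = 13
te_Task 2 = (4 + 4·9 + 20)/6 = 60/6 = 10
te_Task 3 = (6 + 4·7 + 14)/6 = 48/6 = 8
te_Task 4 = (1 + 4·3 + 5)/6 = 18/6 = 3
te_Task 5 = (7 + 4·10 + 25)/6 = 72/6 = 12
te_Task 6 = (1 + 4·4 + 13)/6 = 30/6 = 5
te_Task 7 = (12 + 4·14 + 16)/6 = 84/6 = 14
te_Task 8 = (3 + 4·6 + 9)/6 = 36/6 = 6

Forward pass:
ES_Task 1 = 0; EF_Task 1 = 13
ES_Task 2 = 13; EF_Task 2 = 13+10 = 23
ES_Task 3 = 23; EF_Task 3 = 23+8 = 31
ES_Task 4 = max(EF_Task 1=13, EF_Task 2=23) = 23; EF_Task 4 = 23+3 = 26
ES_Task 5 = 13; EF_Task 5 = 13+12 = 25
ES_Task 6 = 13; EF_Task 6 = 13+5 = 18
ES_Task 7 = 31; EF_Task 7 = 31+14 = 45
ES_Task 8 = max(EF_Task 4=26, EF_Task 5=25, EF_Task 6=18, EF_Task 7=45) = 45; EF_Task 8 = 45+6 = 51
Expected project duration μ = 51 days. Critical path: Task 1 → Task 2 → Task 3 → Task 7 → Task 8.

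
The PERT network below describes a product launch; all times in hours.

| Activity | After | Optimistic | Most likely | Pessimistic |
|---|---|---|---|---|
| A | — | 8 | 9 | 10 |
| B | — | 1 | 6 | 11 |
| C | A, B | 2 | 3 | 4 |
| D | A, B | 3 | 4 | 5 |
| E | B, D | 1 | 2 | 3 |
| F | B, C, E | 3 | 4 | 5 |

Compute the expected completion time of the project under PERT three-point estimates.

te_A = (8 + 4·9 + 10)/6 = 54/6 = 9
te_B = (1 + 4·6 + 11)/6 = 36/6 = 6
te_C = (2 + 4·3 + 4)/6 = 18/6 = 3
te_D = (3 + 4·4 + 5)/6 = 24/6 = 4
te_E = (1 + 4·2 + 3)/6 = 12/6 = 2
te_F = (3 + 4·4 + 5)/6 = 24/6 = 4

Forward pass:
ES_A = 0; EF_A = 9
ES_B = 0; EF_B = 6
ES_C = max(EF_A=9, EF_B=6) = 9; EF_C = 9+3 = 12
ES_D = max(EF_A=9, EF_B=6) = 9; EF_D = 9+4 = 13
ES_E = max(EF_B=6, EF_D=13) = 13; EF_E = 13+2 = 15
ES_F = max(EF_B=6, EF_C=12, EF_E=15) = 15; EF_F = 15+4 = 19
Expected project duration μ = 19 hours. Critical path: A → D → E → F.

19 hours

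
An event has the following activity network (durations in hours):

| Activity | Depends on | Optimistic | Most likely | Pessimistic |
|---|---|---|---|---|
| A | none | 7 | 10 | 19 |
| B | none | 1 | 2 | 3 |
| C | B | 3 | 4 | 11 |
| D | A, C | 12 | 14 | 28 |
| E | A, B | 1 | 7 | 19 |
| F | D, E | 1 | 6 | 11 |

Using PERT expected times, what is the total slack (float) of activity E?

8 hours

te_A = (7 + 4·10 + 19)/6 = 66/6 = 11
te_B = (1 + 4·2 + 3)/6 = 12/6 = 2
te_C = (3 + 4·4 + 11)/6 = 30/6 = 5
te_D = (12 + 4·14 + 28)/6 = 96/6 = 16
te_E = (1 + 4·7 + 19)/6 = 48/6 = 8
te_F = (1 + 4·6 + 11)/6 = 36/6 = 6

Forward pass:
ES_A = 0; EF_A = 11
ES_B = 0; EF_B = 2
ES_C = 2; EF_C = 2+5 = 7
ES_D = max(EF_A=11, EF_C=7) = 11; EF_D = 11+16 = 27
ES_E = max(EF_A=11, EF_B=2) = 11; EF_E = 11+8 = 19
ES_F = max(EF_D=27, EF_E=19) = 27; EF_F = 27+6 = 33
Expected project duration μ = 33 hours. Critical path: A → D → F.

Backward pass:
LF_F = 33; LS_F = 33−6 = 27
LF_E = LS_F = 27; LS_E = 27−8 = 19
LF_D = LS_F = 27; LS_D = 27−16 = 11
LF_C = LS_D = 11; LS_C = 11−5 = 6
LF_B = min(LS_C=6, LS_E=19) = 6; LS_B = 6−2 = 4
LF_A = min(LS_D=11, LS_E=19) = 11; LS_A = 11−11 = 0
Slack_E = LS_E − ES_E = 19 − 11 = 8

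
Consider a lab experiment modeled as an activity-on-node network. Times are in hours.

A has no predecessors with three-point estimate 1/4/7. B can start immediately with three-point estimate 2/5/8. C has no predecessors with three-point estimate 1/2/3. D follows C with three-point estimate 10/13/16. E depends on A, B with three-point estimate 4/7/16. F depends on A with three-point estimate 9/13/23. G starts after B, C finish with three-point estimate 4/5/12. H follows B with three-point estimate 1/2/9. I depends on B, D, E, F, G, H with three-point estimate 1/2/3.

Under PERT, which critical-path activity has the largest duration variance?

te_A = (1 + 4·4 + 7)/6 = 24/6 = 4; σ²_A = ((7−1)/6)² = 1.000
te_B = (2 + 4·5 + 8)/6 = 30/6 = 5; σ²_B = ((8−2)/6)² = 1.000
te_C = (1 + 4·2 + 3)/6 = 12/6 = 2; σ²_C = ((3−1)/6)² = 0.111
te_D = (10 + 4·13 + 16)/6 = 78/6 = 13; σ²_D = ((16−10)/6)² = 1.000
te_E = (4 + 4·7 + 16)/6 = 48/6 = 8; σ²_E = ((16−4)/6)² = 4.000
te_F = (9 + 4·13 + 23)/6 = 84/6 = 14; σ²_F = ((23−9)/6)² = 5.444
te_G = (4 + 4·5 + 12)/6 = 36/6 = 6; σ²_G = ((12−4)/6)² = 1.778
te_H = (1 + 4·2 + 9)/6 = 18/6 = 3; σ²_H = ((9−1)/6)² = 1.778
te_I = (1 + 4·2 + 3)/6 = 12/6 = 2; σ²_I = ((3−1)/6)² = 0.111

Forward pass:
ES_A = 0; EF_A = 4
ES_B = 0; EF_B = 5
ES_C = 0; EF_C = 2
ES_D = 2; EF_D = 2+13 = 15
ES_E = max(EF_A=4, EF_B=5) = 5; EF_E = 5+8 = 13
ES_F = 4; EF_F = 4+14 = 18
ES_G = max(EF_B=5, EF_C=2) = 5; EF_G = 5+6 = 11
ES_H = 5; EF_H = 5+3 = 8
ES_I = max(EF_B=5, EF_D=15, EF_E=13, EF_F=18, EF_G=11, EF_H=8) = 18; EF_I = 18+2 = 20
Expected project duration μ = 20 hours. Critical path: A → F → I.

Variances on critical path: σ²_A=1.000, σ²_F=5.444, σ²_I=0.111.
Largest is σ²_F = 5.444.

F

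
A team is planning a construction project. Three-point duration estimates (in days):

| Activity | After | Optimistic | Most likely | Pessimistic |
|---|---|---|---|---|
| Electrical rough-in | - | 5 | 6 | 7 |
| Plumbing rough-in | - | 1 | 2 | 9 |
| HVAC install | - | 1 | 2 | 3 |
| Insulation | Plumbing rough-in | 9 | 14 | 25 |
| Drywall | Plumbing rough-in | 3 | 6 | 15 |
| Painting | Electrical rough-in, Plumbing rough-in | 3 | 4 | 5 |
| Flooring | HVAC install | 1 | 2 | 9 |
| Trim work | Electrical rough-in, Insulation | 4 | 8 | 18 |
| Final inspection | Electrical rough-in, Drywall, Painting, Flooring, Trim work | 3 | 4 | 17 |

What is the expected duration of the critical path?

te_Electrical rough-in = (5 + 4·6 + 7)/6 = 36/6 = 6
te_Plumbing rough-in = (1 + 4·2 + 9)/6 = 18/6 = 3
te_HVAC install = (1 + 4·2 + 3)/6 = 12/6 = 2
te_Insulation = (9 + 4·14 + 25)/6 = 90/6 = 15
te_Drywall = (3 + 4·6 + 15)/6 = 42/6 = 7
te_Painting = (3 + 4·4 + 5)/6 = 24/6 = 4
te_Flooring = (1 + 4·2 + 9)/6 = 18/6 = 3
te_Trim work = (4 + 4·8 + 18)/6 = 54/6 = 9
te_Final inspection = (3 + 4·4 + 17)/6 = 36/6 = 6

Forward pass:
ES_Electrical rough-in = 0; EF_Electrical rough-in = 6
ES_Plumbing rough-in = 0; EF_Plumbing rough-in = 3
ES_HVAC install = 0; EF_HVAC install = 2
ES_Insulation = 3; EF_Insulation = 3+15 = 18
ES_Drywall = 3; EF_Drywall = 3+7 = 10
ES_Painting = max(EF_Electrical rough-in=6, EF_Plumbing rough-in=3) = 6; EF_Painting = 6+4 = 10
ES_Flooring = 2; EF_Flooring = 2+3 = 5
ES_Trim work = max(EF_Electrical rough-in=6, EF_Insulation=18) = 18; EF_Trim work = 18+9 = 27
ES_Final inspection = max(EF_Electrical rough-in=6, EF_Drywall=10, EF_Painting=10, EF_Flooring=5, EF_Trim work=27) = 27; EF_Final inspection = 27+6 = 33
Expected project duration μ = 33 days. Critical path: Plumbing rough-in → Insulation → Trim work → Final inspection.

33 days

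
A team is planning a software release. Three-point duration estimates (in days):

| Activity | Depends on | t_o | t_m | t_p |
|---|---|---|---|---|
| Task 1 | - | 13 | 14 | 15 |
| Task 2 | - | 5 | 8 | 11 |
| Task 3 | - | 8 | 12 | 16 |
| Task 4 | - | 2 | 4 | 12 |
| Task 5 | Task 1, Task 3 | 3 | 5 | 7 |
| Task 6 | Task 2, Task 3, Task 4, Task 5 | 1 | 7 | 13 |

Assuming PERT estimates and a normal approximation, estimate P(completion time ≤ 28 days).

0.826

te_Task 1 = (13 + 4·14 + 15)/6 = 84/6 = 14; σ²_Task 1 = ((15−13)/6)² = 0.111
te_Task 2 = (5 + 4·8 + 11)/6 = 48/6 = 8; σ²_Task 2 = ((11−5)/6)² = 1.000
te_Task 3 = (8 + 4·12 + 16)/6 = 72/6 = 12; σ²_Task 3 = ((16−8)/6)² = 1.778
te_Task 4 = (2 + 4·4 + 12)/6 = 30/6 = 5; σ²_Task 4 = ((12−2)/6)² = 2.778
te_Task 5 = (3 + 4·5 + 7)/6 = 30/6 = 5; σ²_Task 5 = ((7−3)/6)² = 0.444
te_Task 6 = (1 + 4·7 + 13)/6 = 42/6 = 7; σ²_Task 6 = ((13−1)/6)² = 4.000

Forward pass:
ES_Task 1 = 0; EF_Task 1 = 14
ES_Task 2 = 0; EF_Task 2 = 8
ES_Task 3 = 0; EF_Task 3 = 12
ES_Task 4 = 0; EF_Task 4 = 5
ES_Task 5 = max(EF_Task 1=14, EF_Task 3=12) = 14; EF_Task 5 = 14+5 = 19
ES_Task 6 = max(EF_Task 2=8, EF_Task 3=12, EF_Task 4=5, EF_Task 5=19) = 19; EF_Task 6 = 19+7 = 26
Expected project duration μ = 26 days. Critical path: Task 1 → Task 5 → Task 6.

Variance along critical path = 0.111 + 0.444 + 4.000 = 4.556; σ = √4.556 = 2.134 days.
Z = (28 − 26) / 2.134 = 0.937
P(T ≤ 28) = Φ(0.937) ≈ 0.826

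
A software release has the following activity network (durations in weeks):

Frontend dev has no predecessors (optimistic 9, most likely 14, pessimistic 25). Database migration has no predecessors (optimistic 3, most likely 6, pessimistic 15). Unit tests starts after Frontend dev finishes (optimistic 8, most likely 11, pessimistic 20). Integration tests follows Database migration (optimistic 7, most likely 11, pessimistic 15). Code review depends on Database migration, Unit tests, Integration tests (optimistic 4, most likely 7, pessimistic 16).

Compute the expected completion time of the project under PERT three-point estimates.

35 weeks

te_Frontend dev = (9 + 4·14 + 25)/6 = 90/6 = 15
te_Database migration = (3 + 4·6 + 15)/6 = 42/6 = 7
te_Unit tests = (8 + 4·11 + 20)/6 = 72/6 = 12
te_Integration tests = (7 + 4·11 + 15)/6 = 66/6 = 11
te_Code review = (4 + 4·7 + 16)/6 = 48/6 = 8

Forward pass:
ES_Frontend dev = 0; EF_Frontend dev = 15
ES_Database migration = 0; EF_Database migration = 7
ES_Unit tests = 15; EF_Unit tests = 15+12 = 27
ES_Integration tests = 7; EF_Integration tests = 7+11 = 18
ES_Code review = max(EF_Database migration=7, EF_Unit tests=27, EF_Integration tests=18) = 27; EF_Code review = 27+8 = 35
Expected project duration μ = 35 weeks. Critical path: Frontend dev → Unit tests → Code review.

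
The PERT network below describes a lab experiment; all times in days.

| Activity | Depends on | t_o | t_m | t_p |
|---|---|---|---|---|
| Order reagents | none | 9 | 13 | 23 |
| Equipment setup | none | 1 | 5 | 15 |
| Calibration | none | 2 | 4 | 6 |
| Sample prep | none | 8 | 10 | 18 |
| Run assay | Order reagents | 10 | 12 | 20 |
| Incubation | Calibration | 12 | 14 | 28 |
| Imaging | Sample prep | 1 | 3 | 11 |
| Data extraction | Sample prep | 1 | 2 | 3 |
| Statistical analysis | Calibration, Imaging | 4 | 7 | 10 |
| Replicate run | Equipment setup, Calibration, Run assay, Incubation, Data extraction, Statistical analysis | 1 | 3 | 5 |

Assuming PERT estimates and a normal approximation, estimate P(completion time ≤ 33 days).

0.846

te_Order reagents = (9 + 4·13 + 23)/6 = 84/6 = 14; σ²_Order reagents = ((23−9)/6)² = 5.444
te_Equipment setup = (1 + 4·5 + 15)/6 = 36/6 = 6; σ²_Equipment setup = ((15−1)/6)² = 5.444
te_Calibration = (2 + 4·4 + 6)/6 = 24/6 = 4; σ²_Calibration = ((6−2)/6)² = 0.444
te_Sample prep = (8 + 4·10 + 18)/6 = 66/6 = 11; σ²_Sample prep = ((18−8)/6)² = 2.778
te_Run assay = (10 + 4·12 + 20)/6 = 78/6 = 13; σ²_Run assay = ((20−10)/6)² = 2.778
te_Incubation = (12 + 4·14 + 28)/6 = 96/6 = 16; σ²_Incubation = ((28−12)/6)² = 7.111
te_Imaging = (1 + 4·3 + 11)/6 = 24/6 = 4; σ²_Imaging = ((11−1)/6)² = 2.778
te_Data extraction = (1 + 4·2 + 3)/6 = 12/6 = 2; σ²_Data extraction = ((3−1)/6)² = 0.111
te_Statistical analysis = (4 + 4·7 + 10)/6 = 42/6 = 7; σ²_Statistical analysis = ((10−4)/6)² = 1.000
te_Replicate run = (1 + 4·3 + 5)/6 = 18/6 = 3; σ²_Replicate run = ((5−1)/6)² = 0.444

Forward pass:
ES_Order reagents = 0; EF_Order reagents = 14
ES_Equipment setup = 0; EF_Equipment setup = 6
ES_Calibration = 0; EF_Calibration = 4
ES_Sample prep = 0; EF_Sample prep = 11
ES_Run assay = 14; EF_Run assay = 14+13 = 27
ES_Incubation = 4; EF_Incubation = 4+16 = 20
ES_Imaging = 11; EF_Imaging = 11+4 = 15
ES_Data extraction = 11; EF_Data extraction = 11+2 = 13
ES_Statistical analysis = max(EF_Calibration=4, EF_Imaging=15) = 15; EF_Statistical analysis = 15+7 = 22
ES_Replicate run = max(EF_Equipment setup=6, EF_Calibration=4, EF_Run assay=27, EF_Incubation=20, EF_Data extraction=13, EF_Statistical analysis=22) = 27; EF_Replicate run = 27+3 = 30
Expected project duration μ = 30 days. Critical path: Order reagents → Run assay → Replicate run.

Variance along critical path = 5.444 + 2.778 + 0.444 = 8.667; σ = √8.667 = 2.944 days.
Z = (33 − 30) / 2.944 = 1.019
P(T ≤ 33) = Φ(1.019) ≈ 0.846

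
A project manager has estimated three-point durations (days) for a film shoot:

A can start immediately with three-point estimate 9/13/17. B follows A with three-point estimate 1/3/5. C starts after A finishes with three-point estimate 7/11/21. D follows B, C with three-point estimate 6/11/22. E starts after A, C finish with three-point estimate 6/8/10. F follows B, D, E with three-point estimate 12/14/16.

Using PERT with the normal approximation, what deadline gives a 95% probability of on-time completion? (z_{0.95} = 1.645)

te_A = (9 + 4·13 + 17)/6 = 78/6 = 13; σ²_A = ((17−9)/6)² = 1.778
te_B = (1 + 4·3 + 5)/6 = 18/6 = 3; σ²_B = ((5−1)/6)² = 0.444
te_C = (7 + 4·11 + 21)/6 = 72/6 = 12; σ²_C = ((21−7)/6)² = 5.444
te_D = (6 + 4·11 + 22)/6 = 72/6 = 12; σ²_D = ((22−6)/6)² = 7.111
te_E = (6 + 4·8 + 10)/6 = 48/6 = 8; σ²_E = ((10−6)/6)² = 0.444
te_F = (12 + 4·14 + 16)/6 = 84/6 = 14; σ²_F = ((16−12)/6)² = 0.444

Forward pass:
ES_A = 0; EF_A = 13
ES_B = 13; EF_B = 13+3 = 16
ES_C = 13; EF_C = 13+12 = 25
ES_D = max(EF_B=16, EF_C=25) = 25; EF_D = 25+12 = 37
ES_E = max(EF_A=13, EF_C=25) = 25; EF_E = 25+8 = 33
ES_F = max(EF_B=16, EF_D=37, EF_E=33) = 37; EF_F = 37+14 = 51
Expected project duration μ = 51 days. Critical path: A → C → D → F.

Variance along critical path = 1.778 + 5.444 + 7.111 + 0.444 = 14.778; σ = 3.844 days.
D = μ + z·σ = 51 + 1.645·3.844 = 57.3 days

57.3 days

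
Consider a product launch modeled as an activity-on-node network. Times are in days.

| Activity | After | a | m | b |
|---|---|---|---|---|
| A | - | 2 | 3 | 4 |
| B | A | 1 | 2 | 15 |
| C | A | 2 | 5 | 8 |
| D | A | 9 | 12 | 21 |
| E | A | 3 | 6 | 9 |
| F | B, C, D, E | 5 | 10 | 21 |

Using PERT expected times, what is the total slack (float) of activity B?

9 days

te_A = (2 + 4·3 + 4)/6 = 18/6 = 3
te_B = (1 + 4·2 + 15)/6 = 24/6 = 4
te_C = (2 + 4·5 + 8)/6 = 30/6 = 5
te_D = (9 + 4·12 + 21)/6 = 78/6 = 13
te_E = (3 + 4·6 + 9)/6 = 36/6 = 6
te_F = (5 + 4·10 + 21)/6 = 66/6 = 11

Forward pass:
ES_A = 0; EF_A = 3
ES_B = 3; EF_B = 3+4 = 7
ES_C = 3; EF_C = 3+5 = 8
ES_D = 3; EF_D = 3+13 = 16
ES_E = 3; EF_E = 3+6 = 9
ES_F = max(EF_B=7, EF_C=8, EF_D=16, EF_E=9) = 16; EF_F = 16+11 = 27
Expected project duration μ = 27 days. Critical path: A → D → F.

Backward pass:
LF_F = 27; LS_F = 27−11 = 16
LF_E = LS_F = 16; LS_E = 16−6 = 10
LF_D = LS_F = 16; LS_D = 16−13 = 3
LF_C = LS_F = 16; LS_C = 16−5 = 11
LF_B = LS_F = 16; LS_B = 16−4 = 12
LF_A = min(LS_B=12, LS_C=11, LS_D=3, LS_E=10) = 3; LS_A = 3−3 = 0
Slack_B = LS_B − ES_B = 12 − 3 = 9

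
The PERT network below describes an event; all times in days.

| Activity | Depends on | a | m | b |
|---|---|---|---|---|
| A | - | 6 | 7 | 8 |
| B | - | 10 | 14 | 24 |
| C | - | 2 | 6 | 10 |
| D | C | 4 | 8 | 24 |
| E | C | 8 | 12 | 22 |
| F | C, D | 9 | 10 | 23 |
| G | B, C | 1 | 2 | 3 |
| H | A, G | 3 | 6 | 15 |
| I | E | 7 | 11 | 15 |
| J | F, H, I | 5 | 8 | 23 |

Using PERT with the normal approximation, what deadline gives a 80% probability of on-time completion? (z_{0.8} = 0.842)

te_A = (6 + 4·7 + 8)/6 = 42/6 = 7; σ²_A = ((8−6)/6)² = 0.111
te_B = (10 + 4·14 + 24)/6 = 90/6 = 15; σ²_B = ((24−10)/6)² = 5.444
te_C = (2 + 4·6 + 10)/6 = 36/6 = 6; σ²_C = ((10−2)/6)² = 1.778
te_D = (4 + 4·8 + 24)/6 = 60/6 = 10; σ²_D = ((24−4)/6)² = 11.111
te_E = (8 + 4·12 + 22)/6 = 78/6 = 13; σ²_E = ((22−8)/6)² = 5.444
te_F = (9 + 4·10 + 23)/6 = 72/6 = 12; σ²_F = ((23−9)/6)² = 5.444
te_G = (1 + 4·2 + 3)/6 = 12/6 = 2; σ²_G = ((3−1)/6)² = 0.111
te_H = (3 + 4·6 + 15)/6 = 42/6 = 7; σ²_H = ((15−3)/6)² = 4.000
te_I = (7 + 4·11 + 15)/6 = 66/6 = 11; σ²_I = ((15−7)/6)² = 1.778
te_J = (5 + 4·8 + 23)/6 = 60/6 = 10; σ²_J = ((23−5)/6)² = 9.000

Forward pass:
ES_A = 0; EF_A = 7
ES_B = 0; EF_B = 15
ES_C = 0; EF_C = 6
ES_D = 6; EF_D = 6+10 = 16
ES_E = 6; EF_E = 6+13 = 19
ES_F = max(EF_C=6, EF_D=16) = 16; EF_F = 16+12 = 28
ES_G = max(EF_B=15, EF_C=6) = 15; EF_G = 15+2 = 17
ES_H = max(EF_A=7, EF_G=17) = 17; EF_H = 17+7 = 24
ES_I = 19; EF_I = 19+11 = 30
ES_J = max(EF_F=28, EF_H=24, EF_I=30) = 30; EF_J = 30+10 = 40
Expected project duration μ = 40 days. Critical path: C → E → I → J.

Variance along critical path = 1.778 + 5.444 + 1.778 + 9.000 = 18.000; σ = 4.243 days.
D = μ + z·σ = 40 + 0.842·4.243 = 43.6 days

43.6 days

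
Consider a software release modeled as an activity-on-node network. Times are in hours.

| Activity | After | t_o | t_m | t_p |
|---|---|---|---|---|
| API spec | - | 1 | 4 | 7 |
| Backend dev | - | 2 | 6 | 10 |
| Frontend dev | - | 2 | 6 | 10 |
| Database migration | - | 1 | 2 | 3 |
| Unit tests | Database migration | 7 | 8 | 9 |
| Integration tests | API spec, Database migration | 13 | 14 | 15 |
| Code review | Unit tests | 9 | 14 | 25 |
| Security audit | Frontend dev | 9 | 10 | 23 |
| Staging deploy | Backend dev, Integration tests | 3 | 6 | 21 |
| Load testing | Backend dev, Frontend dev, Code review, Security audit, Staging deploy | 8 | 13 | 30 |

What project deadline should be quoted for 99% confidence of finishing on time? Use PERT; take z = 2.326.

52.3 hours

te_API spec = (1 + 4·4 + 7)/6 = 24/6 = 4; σ²_API spec = ((7−1)/6)² = 1.000
te_Backend dev = (2 + 4·6 + 10)/6 = 36/6 = 6; σ²_Backend dev = ((10−2)/6)² = 1.778
te_Frontend dev = (2 + 4·6 + 10)/6 = 36/6 = 6; σ²_Frontend dev = ((10−2)/6)² = 1.778
te_Database migration = (1 + 4·2 + 3)/6 = 12/6 = 2; σ²_Database migration = ((3−1)/6)² = 0.111
te_Unit tests = (7 + 4·8 + 9)/6 = 48/6 = 8; σ²_Unit tests = ((9−7)/6)² = 0.111
te_Integration tests = (13 + 4·14 + 15)/6 = 84/6 = 14; σ²_Integration tests = ((15−13)/6)² = 0.111
te_Code review = (9 + 4·14 + 25)/6 = 90/6 = 15; σ²_Code review = ((25−9)/6)² = 7.111
te_Security audit = (9 + 4·10 + 23)/6 = 72/6 = 12; σ²_Security audit = ((23−9)/6)² = 5.444
te_Staging deploy = (3 + 4·6 + 21)/6 = 48/6 = 8; σ²_Staging deploy = ((21−3)/6)² = 9.000
te_Load testing = (8 + 4·13 + 30)/6 = 90/6 = 15; σ²_Load testing = ((30−8)/6)² = 13.444

Forward pass:
ES_API spec = 0; EF_API spec = 4
ES_Backend dev = 0; EF_Backend dev = 6
ES_Frontend dev = 0; EF_Frontend dev = 6
ES_Database migration = 0; EF_Database migration = 2
ES_Unit tests = 2; EF_Unit tests = 2+8 = 10
ES_Integration tests = max(EF_API spec=4, EF_Database migration=2) = 4; EF_Integration tests = 4+14 = 18
ES_Code review = 10; EF_Code review = 10+15 = 25
ES_Security audit = 6; EF_Security audit = 6+12 = 18
ES_Staging deploy = max(EF_Backend dev=6, EF_Integration tests=18) = 18; EF_Staging deploy = 18+8 = 26
ES_Load testing = max(EF_Backend dev=6, EF_Frontend dev=6, EF_Code review=25, EF_Security audit=18, EF_Staging deploy=26) = 26; EF_Load testing = 26+15 = 41
Expected project duration μ = 41 hours. Critical path: API spec → Integration tests → Staging deploy → Load testing.

Variance along critical path = 1.000 + 0.111 + 9.000 + 13.444 = 23.556; σ = 4.853 hours.
D = μ + z·σ = 41 + 2.326·4.853 = 52.3 hours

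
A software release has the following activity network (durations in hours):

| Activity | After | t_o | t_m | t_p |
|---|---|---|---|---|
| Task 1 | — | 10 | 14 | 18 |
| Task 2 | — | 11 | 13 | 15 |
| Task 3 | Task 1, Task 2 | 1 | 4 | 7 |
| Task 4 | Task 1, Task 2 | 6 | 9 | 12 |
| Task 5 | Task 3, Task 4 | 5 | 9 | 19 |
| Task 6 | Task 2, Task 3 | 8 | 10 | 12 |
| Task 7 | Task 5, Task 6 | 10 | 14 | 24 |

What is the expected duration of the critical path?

te_Task 1 = (10 + 4·14 + 18)/6 = 84/6 = 14
te_Task 2 = (11 + 4·13 + 15)/6 = 78/6 = 13
te_Task 3 = (1 + 4·4 + 7)/6 = 24/6 = 4
te_Task 4 = (6 + 4·9 + 12)/6 = 54/6 = 9
te_Task 5 = (5 + 4·9 + 19)/6 = 60/6 = 10
te_Task 6 = (8 + 4·10 + 12)/6 = 60/6 = 10
te_Task 7 = (10 + 4·14 + 24)/6 = 90/6 = 15

Forward pass:
ES_Task 1 = 0; EF_Task 1 = 14
ES_Task 2 = 0; EF_Task 2 = 13
ES_Task 3 = max(EF_Task 1=14, EF_Task 2=13) = 14; EF_Task 3 = 14+4 = 18
ES_Task 4 = max(EF_Task 1=14, EF_Task 2=13) = 14; EF_Task 4 = 14+9 = 23
ES_Task 5 = max(EF_Task 3=18, EF_Task 4=23) = 23; EF_Task 5 = 23+10 = 33
ES_Task 6 = max(EF_Task 2=13, EF_Task 3=18) = 18; EF_Task 6 = 18+10 = 28
ES_Task 7 = max(EF_Task 5=33, EF_Task 6=28) = 33; EF_Task 7 = 33+15 = 48
Expected project duration μ = 48 hours. Critical path: Task 1 → Task 4 → Task 5 → Task 7.

48 hours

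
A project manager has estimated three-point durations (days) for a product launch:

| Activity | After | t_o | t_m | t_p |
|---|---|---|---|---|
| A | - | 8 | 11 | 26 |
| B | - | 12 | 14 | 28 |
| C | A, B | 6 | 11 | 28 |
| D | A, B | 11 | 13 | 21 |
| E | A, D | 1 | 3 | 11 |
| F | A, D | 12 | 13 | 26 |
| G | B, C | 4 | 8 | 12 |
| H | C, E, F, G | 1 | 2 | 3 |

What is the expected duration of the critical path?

te_A = (8 + 4·11 + 26)/6 = 78/6 = 13
te_B = (12 + 4·14 + 28)/6 = 96/6 = 16
te_C = (6 + 4·11 + 28)/6 = 78/6 = 13
te_D = (11 + 4·13 + 21)/6 = 84/6 = 14
te_E = (1 + 4·3 + 11)/6 = 24/6 = 4
te_F = (12 + 4·13 + 26)/6 = 90/6 = 15
te_G = (4 + 4·8 + 12)/6 = 48/6 = 8
te_H = (1 + 4·2 + 3)/6 = 12/6 = 2

Forward pass:
ES_A = 0; EF_A = 13
ES_B = 0; EF_B = 16
ES_C = max(EF_A=13, EF_B=16) = 16; EF_C = 16+13 = 29
ES_D = max(EF_A=13, EF_B=16) = 16; EF_D = 16+14 = 30
ES_E = max(EF_A=13, EF_D=30) = 30; EF_E = 30+4 = 34
ES_F = max(EF_A=13, EF_D=30) = 30; EF_F = 30+15 = 45
ES_G = max(EF_B=16, EF_C=29) = 29; EF_G = 29+8 = 37
ES_H = max(EF_C=29, EF_E=34, EF_F=45, EF_G=37) = 45; EF_H = 45+2 = 47
Expected project duration μ = 47 days. Critical path: B → D → F → H.

47 days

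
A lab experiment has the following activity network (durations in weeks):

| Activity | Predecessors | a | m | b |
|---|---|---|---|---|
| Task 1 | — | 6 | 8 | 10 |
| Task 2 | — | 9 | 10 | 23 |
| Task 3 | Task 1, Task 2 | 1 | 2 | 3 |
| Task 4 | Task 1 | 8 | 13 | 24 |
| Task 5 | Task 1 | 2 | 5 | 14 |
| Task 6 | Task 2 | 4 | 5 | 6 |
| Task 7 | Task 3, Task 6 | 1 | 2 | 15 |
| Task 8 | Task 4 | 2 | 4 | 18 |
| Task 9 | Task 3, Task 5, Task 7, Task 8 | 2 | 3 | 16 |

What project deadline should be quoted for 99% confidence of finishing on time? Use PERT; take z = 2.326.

te_Task 1 = (6 + 4·8 + 10)/6 = 48/6 = 8; σ²_Task 1 = ((10−6)/6)² = 0.444
te_Task 2 = (9 + 4·10 + 23)/6 = 72/6 = 12; σ²_Task 2 = ((23−9)/6)² = 5.444
te_Task 3 = (1 + 4·2 + 3)/6 = 12/6 = 2; σ²_Task 3 = ((3−1)/6)² = 0.111
te_Task 4 = (8 + 4·13 + 24)/6 = 84/6 = 14; σ²_Task 4 = ((24−8)/6)² = 7.111
te_Task 5 = (2 + 4·5 + 14)/6 = 36/6 = 6; σ²_Task 5 = ((14−2)/6)² = 4.000
te_Task 6 = (4 + 4·5 + 6)/6 = 30/6 = 5; σ²_Task 6 = ((6−4)/6)² = 0.111
te_Task 7 = (1 + 4·2 + 15)/6 = 24/6 = 4; σ²_Task 7 = ((15−1)/6)² = 5.444
te_Task 8 = (2 + 4·4 + 18)/6 = 36/6 = 6; σ²_Task 8 = ((18−2)/6)² = 7.111
te_Task 9 = (2 + 4·3 + 16)/6 = 30/6 = 5; σ²_Task 9 = ((16−2)/6)² = 5.444

Forward pass:
ES_Task 1 = 0; EF_Task 1 = 8
ES_Task 2 = 0; EF_Task 2 = 12
ES_Task 3 = max(EF_Task 1=8, EF_Task 2=12) = 12; EF_Task 3 = 12+2 = 14
ES_Task 4 = 8; EF_Task 4 = 8+14 = 22
ES_Task 5 = 8; EF_Task 5 = 8+6 = 14
ES_Task 6 = 12; EF_Task 6 = 12+5 = 17
ES_Task 7 = max(EF_Task 3=14, EF_Task 6=17) = 17; EF_Task 7 = 17+4 = 21
ES_Task 8 = 22; EF_Task 8 = 22+6 = 28
ES_Task 9 = max(EF_Task 3=14, EF_Task 5=14, EF_Task 7=21, EF_Task 8=28) = 28; EF_Task 9 = 28+5 = 33
Expected project duration μ = 33 weeks. Critical path: Task 1 → Task 4 → Task 8 → Task 9.

Variance along critical path = 0.444 + 7.111 + 7.111 + 5.444 = 20.111; σ = 4.485 weeks.
D = μ + z·σ = 33 + 2.326·4.485 = 43.4 weeks

43.4 weeks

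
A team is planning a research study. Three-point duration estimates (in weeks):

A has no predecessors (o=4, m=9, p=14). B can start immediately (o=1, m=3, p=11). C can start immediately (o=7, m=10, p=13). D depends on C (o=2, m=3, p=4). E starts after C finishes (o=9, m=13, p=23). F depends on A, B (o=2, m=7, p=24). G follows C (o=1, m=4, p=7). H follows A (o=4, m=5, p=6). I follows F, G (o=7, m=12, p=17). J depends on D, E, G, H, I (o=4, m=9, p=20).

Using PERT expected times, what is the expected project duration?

te_A = (4 + 4·9 + 14)/6 = 54/6 = 9
te_B = (1 + 4·3 + 11)/6 = 24/6 = 4
te_C = (7 + 4·10 + 13)/6 = 60/6 = 10
te_D = (2 + 4·3 + 4)/6 = 18/6 = 3
te_E = (9 + 4·13 + 23)/6 = 84/6 = 14
te_F = (2 + 4·7 + 24)/6 = 54/6 = 9
te_G = (1 + 4·4 + 7)/6 = 24/6 = 4
te_H = (4 + 4·5 + 6)/6 = 30/6 = 5
te_I = (7 + 4·12 + 17)/6 = 72/6 = 12
te_J = (4 + 4·9 + 20)/6 = 60/6 = 10

Forward pass:
ES_A = 0; EF_A = 9
ES_B = 0; EF_B = 4
ES_C = 0; EF_C = 10
ES_D = 10; EF_D = 10+3 = 13
ES_E = 10; EF_E = 10+14 = 24
ES_F = max(EF_A=9, EF_B=4) = 9; EF_F = 9+9 = 18
ES_G = 10; EF_G = 10+4 = 14
ES_H = 9; EF_H = 9+5 = 14
ES_I = max(EF_F=18, EF_G=14) = 18; EF_I = 18+12 = 30
ES_J = max(EF_D=13, EF_E=24, EF_G=14, EF_H=14, EF_I=30) = 30; EF_J = 30+10 = 40
Expected project duration μ = 40 weeks. Critical path: A → F → I → J.

40 weeks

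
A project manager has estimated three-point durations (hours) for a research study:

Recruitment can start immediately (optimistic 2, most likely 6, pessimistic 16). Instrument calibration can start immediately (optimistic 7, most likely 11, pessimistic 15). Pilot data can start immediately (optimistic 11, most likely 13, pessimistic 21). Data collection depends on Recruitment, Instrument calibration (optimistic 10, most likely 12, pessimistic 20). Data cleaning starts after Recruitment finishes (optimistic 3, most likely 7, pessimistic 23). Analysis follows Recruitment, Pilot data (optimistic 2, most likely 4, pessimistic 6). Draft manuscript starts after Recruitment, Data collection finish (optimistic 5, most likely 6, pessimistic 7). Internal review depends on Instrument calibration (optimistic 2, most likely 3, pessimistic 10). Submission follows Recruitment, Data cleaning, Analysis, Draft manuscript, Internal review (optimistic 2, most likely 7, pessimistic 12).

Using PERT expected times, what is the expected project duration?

te_Recruitment = (2 + 4·6 + 16)/6 = 42/6 = 7
te_Instrument calibration = (7 + 4·11 + 15)/6 = 66/6 = 11
te_Pilot data = (11 + 4·13 + 21)/6 = 84/6 = 14
te_Data collection = (10 + 4·12 + 20)/6 = 78/6 = 13
te_Data cleaning = (3 + 4·7 + 23)/6 = 54/6 = 9
te_Analysis = (2 + 4·4 + 6)/6 = 24/6 = 4
te_Draft manuscript = (5 + 4·6 + 7)/6 = 36/6 = 6
te_Internal review = (2 + 4·3 + 10)/6 = 24/6 = 4
te_Submission = (2 + 4·7 + 12)/6 = 42/6 = 7

Forward pass:
ES_Recruitment = 0; EF_Recruitment = 7
ES_Instrument calibration = 0; EF_Instrument calibration = 11
ES_Pilot data = 0; EF_Pilot data = 14
ES_Data collection = max(EF_Recruitment=7, EF_Instrument calibration=11) = 11; EF_Data collection = 11+13 = 24
ES_Data cleaning = 7; EF_Data cleaning = 7+9 = 16
ES_Analysis = max(EF_Recruitment=7, EF_Pilot data=14) = 14; EF_Analysis = 14+4 = 18
ES_Draft manuscript = max(EF_Recruitment=7, EF_Data collection=24) = 24; EF_Draft manuscript = 24+6 = 30
ES_Internal review = 11; EF_Internal review = 11+4 = 15
ES_Submission = max(EF_Recruitment=7, EF_Data cleaning=16, EF_Analysis=18, EF_Draft manuscript=30, EF_Internal review=15) = 30; EF_Submission = 30+7 = 37
Expected project duration μ = 37 hours. Critical path: Instrument calibration → Data collection → Draft manuscript → Submission.

37 hours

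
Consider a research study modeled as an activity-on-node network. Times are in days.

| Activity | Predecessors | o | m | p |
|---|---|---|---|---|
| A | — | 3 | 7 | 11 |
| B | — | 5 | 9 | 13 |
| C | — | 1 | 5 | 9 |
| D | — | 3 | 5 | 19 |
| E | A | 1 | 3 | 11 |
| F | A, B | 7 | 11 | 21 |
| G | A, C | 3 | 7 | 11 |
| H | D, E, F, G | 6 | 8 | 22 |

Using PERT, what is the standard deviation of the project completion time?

te_A = (3 + 4·7 + 11)/6 = 42/6 = 7; σ²_A = ((11−3)/6)² = 1.778
te_B = (5 + 4·9 + 13)/6 = 54/6 = 9; σ²_B = ((13−5)/6)² = 1.778
te_C = (1 + 4·5 + 9)/6 = 30/6 = 5; σ²_C = ((9−1)/6)² = 1.778
te_D = (3 + 4·5 + 19)/6 = 42/6 = 7; σ²_D = ((19−3)/6)² = 7.111
te_E = (1 + 4·3 + 11)/6 = 24/6 = 4; σ²_E = ((11−1)/6)² = 2.778
te_F = (7 + 4·11 + 21)/6 = 72/6 = 12; σ²_F = ((21−7)/6)² = 5.444
te_G = (3 + 4·7 + 11)/6 = 42/6 = 7; σ²_G = ((11−3)/6)² = 1.778
te_H = (6 + 4·8 + 22)/6 = 60/6 = 10; σ²_H = ((22−6)/6)² = 7.111

Forward pass:
ES_A = 0; EF_A = 7
ES_B = 0; EF_B = 9
ES_C = 0; EF_C = 5
ES_D = 0; EF_D = 7
ES_E = 7; EF_E = 7+4 = 11
ES_F = max(EF_A=7, EF_B=9) = 9; EF_F = 9+12 = 21
ES_G = max(EF_A=7, EF_C=5) = 7; EF_G = 7+7 = 14
ES_H = max(EF_D=7, EF_E=11, EF_F=21, EF_G=14) = 21; EF_H = 21+10 = 31
Expected project duration μ = 31 days. Critical path: B → F → H.

Variance along critical path = 1.778 + 5.444 + 7.111 = 14.333
σ = √14.333 = 3.786 days

3.79 days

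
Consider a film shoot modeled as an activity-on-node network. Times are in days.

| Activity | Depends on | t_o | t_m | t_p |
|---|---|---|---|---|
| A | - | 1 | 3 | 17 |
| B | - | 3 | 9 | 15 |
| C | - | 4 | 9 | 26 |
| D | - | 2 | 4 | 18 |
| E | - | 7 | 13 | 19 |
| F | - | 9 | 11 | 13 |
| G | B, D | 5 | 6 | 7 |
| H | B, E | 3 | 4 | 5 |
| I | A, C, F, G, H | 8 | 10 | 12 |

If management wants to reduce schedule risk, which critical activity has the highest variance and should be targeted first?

E

te_A = (1 + 4·3 + 17)/6 = 30/6 = 5; σ²_A = ((17−1)/6)² = 7.111
te_B = (3 + 4·9 + 15)/6 = 54/6 = 9; σ²_B = ((15−3)/6)² = 4.000
te_C = (4 + 4·9 + 26)/6 = 66/6 = 11; σ²_C = ((26−4)/6)² = 13.444
te_D = (2 + 4·4 + 18)/6 = 36/6 = 6; σ²_D = ((18−2)/6)² = 7.111
te_E = (7 + 4·13 + 19)/6 = 78/6 = 13; σ²_E = ((19−7)/6)² = 4.000
te_F = (9 + 4·11 + 13)/6 = 66/6 = 11; σ²_F = ((13−9)/6)² = 0.444
te_G = (5 + 4·6 + 7)/6 = 36/6 = 6; σ²_G = ((7−5)/6)² = 0.111
te_H = (3 + 4·4 + 5)/6 = 24/6 = 4; σ²_H = ((5−3)/6)² = 0.111
te_I = (8 + 4·10 + 12)/6 = 60/6 = 10; σ²_I = ((12−8)/6)² = 0.444

Forward pass:
ES_A = 0; EF_A = 5
ES_B = 0; EF_B = 9
ES_C = 0; EF_C = 11
ES_D = 0; EF_D = 6
ES_E = 0; EF_E = 13
ES_F = 0; EF_F = 11
ES_G = max(EF_B=9, EF_D=6) = 9; EF_G = 9+6 = 15
ES_H = max(EF_B=9, EF_E=13) = 13; EF_H = 13+4 = 17
ES_I = max(EF_A=5, EF_C=11, EF_F=11, EF_G=15, EF_H=17) = 17; EF_I = 17+10 = 27
Expected project duration μ = 27 days. Critical path: E → H → I.

Variances on critical path: σ²_E=4.000, σ²_H=0.111, σ²_I=0.444.
Largest is σ²_E = 4.000.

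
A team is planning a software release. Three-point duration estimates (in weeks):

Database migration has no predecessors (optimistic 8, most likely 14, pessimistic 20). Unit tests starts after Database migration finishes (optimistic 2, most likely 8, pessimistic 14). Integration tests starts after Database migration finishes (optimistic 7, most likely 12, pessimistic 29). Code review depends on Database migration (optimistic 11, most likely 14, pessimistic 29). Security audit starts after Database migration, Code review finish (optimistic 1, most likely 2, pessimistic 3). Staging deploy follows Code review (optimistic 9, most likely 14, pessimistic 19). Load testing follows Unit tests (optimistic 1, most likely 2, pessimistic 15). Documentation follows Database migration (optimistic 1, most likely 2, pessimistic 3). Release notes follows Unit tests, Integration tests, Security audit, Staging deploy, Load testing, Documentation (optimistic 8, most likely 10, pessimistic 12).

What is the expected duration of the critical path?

54 weeks

te_Database migration = (8 + 4·14 + 20)/6 = 84/6 = 14
te_Unit tests = (2 + 4·8 + 14)/6 = 48/6 = 8
te_Integration tests = (7 + 4·12 + 29)/6 = 84/6 = 14
te_Code review = (11 + 4·14 + 29)/6 = 96/6 = 16
te_Security audit = (1 + 4·2 + 3)/6 = 12/6 = 2
te_Staging deploy = (9 + 4·14 + 19)/6 = 84/6 = 14
te_Load testing = (1 + 4·2 + 15)/6 = 24/6 = 4
te_Documentation = (1 + 4·2 + 3)/6 = 12/6 = 2
te_Release notes = (8 + 4·10 + 12)/6 = 60/6 = 10

Forward pass:
ES_Database migration = 0; EF_Database migration = 14
ES_Unit tests = 14; EF_Unit tests = 14+8 = 22
ES_Integration tests = 14; EF_Integration tests = 14+14 = 28
ES_Code review = 14; EF_Code review = 14+16 = 30
ES_Security audit = max(EF_Database migration=14, EF_Code review=30) = 30; EF_Security audit = 30+2 = 32
ES_Staging deploy = 30; EF_Staging deploy = 30+14 = 44
ES_Load testing = 22; EF_Load testing = 22+4 = 26
ES_Documentation = 14; EF_Documentation = 14+2 = 16
ES_Release notes = max(EF_Unit tests=22, EF_Integration tests=28, EF_Security audit=32, EF_Staging deploy=44, EF_Load testing=26, EF_Documentation=16) = 44; EF_Release notes = 44+10 = 54
Expected project duration μ = 54 weeks. Critical path: Database migration → Code review → Staging deploy → Release notes.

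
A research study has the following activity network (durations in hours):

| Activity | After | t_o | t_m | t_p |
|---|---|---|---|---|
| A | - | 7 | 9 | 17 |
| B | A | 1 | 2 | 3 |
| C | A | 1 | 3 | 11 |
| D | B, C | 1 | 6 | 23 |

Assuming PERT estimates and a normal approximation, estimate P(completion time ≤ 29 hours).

0.946

te_A = (7 + 4·9 + 17)/6 = 60/6 = 10; σ²_A = ((17−7)/6)² = 2.778
te_B = (1 + 4·2 + 3)/6 = 12/6 = 2; σ²_B = ((3−1)/6)² = 0.111
te_C = (1 + 4·3 + 11)/6 = 24/6 = 4; σ²_C = ((11−1)/6)² = 2.778
te_D = (1 + 4·6 + 23)/6 = 48/6 = 8; σ²_D = ((23−1)/6)² = 13.444

Forward pass:
ES_A = 0; EF_A = 10
ES_B = 10; EF_B = 10+2 = 12
ES_C = 10; EF_C = 10+4 = 14
ES_D = max(EF_B=12, EF_C=14) = 14; EF_D = 14+8 = 22
Expected project duration μ = 22 hours. Critical path: A → C → D.

Variance along critical path = 2.778 + 2.778 + 13.444 = 19.000; σ = √19.000 = 4.359 hours.
Z = (29 − 22) / 4.359 = 1.606
P(T ≤ 29) = Φ(1.606) ≈ 0.946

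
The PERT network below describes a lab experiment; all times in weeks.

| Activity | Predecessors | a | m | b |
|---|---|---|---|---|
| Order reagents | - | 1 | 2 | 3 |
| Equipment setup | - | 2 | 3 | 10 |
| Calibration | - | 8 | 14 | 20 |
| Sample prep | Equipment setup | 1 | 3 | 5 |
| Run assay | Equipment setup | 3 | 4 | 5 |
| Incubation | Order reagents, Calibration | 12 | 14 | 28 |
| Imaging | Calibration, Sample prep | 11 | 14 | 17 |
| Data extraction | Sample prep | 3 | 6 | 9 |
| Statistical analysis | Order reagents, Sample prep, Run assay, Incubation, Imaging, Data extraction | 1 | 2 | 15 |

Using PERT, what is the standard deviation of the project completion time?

te_Order reagents = (1 + 4·2 + 3)/6 = 12/6 = 2; σ²_Order reagents = ((3−1)/6)² = 0.111
te_Equipment setup = (2 + 4·3 + 10)/6 = 24/6 = 4; σ²_Equipment setup = ((10−2)/6)² = 1.778
te_Calibration = (8 + 4·14 + 20)/6 = 84/6 = 14; σ²_Calibration = ((20−8)/6)² = 4.000
te_Sample prep = (1 + 4·3 + 5)/6 = 18/6 = 3; σ²_Sample prep = ((5−1)/6)² = 0.444
te_Run assay = (3 + 4·4 + 5)/6 = 24/6 = 4; σ²_Run assay = ((5−3)/6)² = 0.111
te_Incubation = (12 + 4·14 + 28)/6 = 96/6 = 16; σ²_Incubation = ((28−12)/6)² = 7.111
te_Imaging = (11 + 4·14 + 17)/6 = 84/6 = 14; σ²_Imaging = ((17−11)/6)² = 1.000
te_Data extraction = (3 + 4·6 + 9)/6 = 36/6 = 6; σ²_Data extraction = ((9−3)/6)² = 1.000
te_Statistical analysis = (1 + 4·2 + 15)/6 = 24/6 = 4; σ²_Statistical analysis = ((15−1)/6)² = 5.444

Forward pass:
ES_Order reagents = 0; EF_Order reagents = 2
ES_Equipment setup = 0; EF_Equipment setup = 4
ES_Calibration = 0; EF_Calibration = 14
ES_Sample prep = 4; EF_Sample prep = 4+3 = 7
ES_Run assay = 4; EF_Run assay = 4+4 = 8
ES_Incubation = max(EF_Order reagents=2, EF_Calibration=14) = 14; EF_Incubation = 14+16 = 30
ES_Imaging = max(EF_Calibration=14, EF_Sample prep=7) = 14; EF_Imaging = 14+14 = 28
ES_Data extraction = 7; EF_Data extraction = 7+6 = 13
ES_Statistical analysis = max(EF_Order reagents=2, EF_Sample prep=7, EF_Run assay=8, EF_Incubation=30, EF_Imaging=28, EF_Data extraction=13) = 30; EF_Statistical analysis = 30+4 = 34
Expected project duration μ = 34 weeks. Critical path: Calibration → Incubation → Statistical analysis.

Variance along critical path = 4.000 + 7.111 + 5.444 = 16.556
σ = √16.556 = 4.069 weeks

4.07 weeks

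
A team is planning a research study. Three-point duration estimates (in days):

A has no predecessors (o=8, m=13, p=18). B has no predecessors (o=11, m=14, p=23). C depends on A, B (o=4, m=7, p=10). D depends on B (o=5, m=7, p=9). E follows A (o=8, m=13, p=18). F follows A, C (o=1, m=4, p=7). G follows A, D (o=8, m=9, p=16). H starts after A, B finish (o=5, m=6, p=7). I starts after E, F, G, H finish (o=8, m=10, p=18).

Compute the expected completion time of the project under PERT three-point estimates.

te_A = (8 + 4·13 + 18)/6 = 78/6 = 13
te_B = (11 + 4·14 + 23)/6 = 90/6 = 15
te_C = (4 + 4·7 + 10)/6 = 42/6 = 7
te_D = (5 + 4·7 + 9)/6 = 42/6 = 7
te_E = (8 + 4·13 + 18)/6 = 78/6 = 13
te_F = (1 + 4·4 + 7)/6 = 24/6 = 4
te_G = (8 + 4·9 + 16)/6 = 60/6 = 10
te_H = (5 + 4·6 + 7)/6 = 36/6 = 6
te_I = (8 + 4·10 + 18)/6 = 66/6 = 11

Forward pass:
ES_A = 0; EF_A = 13
ES_B = 0; EF_B = 15
ES_C = max(EF_A=13, EF_B=15) = 15; EF_C = 15+7 = 22
ES_D = 15; EF_D = 15+7 = 22
ES_E = 13; EF_E = 13+13 = 26
ES_F = max(EF_A=13, EF_C=22) = 22; EF_F = 22+4 = 26
ES_G = max(EF_A=13, EF_D=22) = 22; EF_G = 22+10 = 32
ES_H = max(EF_A=13, EF_B=15) = 15; EF_H = 15+6 = 21
ES_I = max(EF_E=26, EF_F=26, EF_G=32, EF_H=21) = 32; EF_I = 32+11 = 43
Expected project duration μ = 43 days. Critical path: B → D → G → I.

43 days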